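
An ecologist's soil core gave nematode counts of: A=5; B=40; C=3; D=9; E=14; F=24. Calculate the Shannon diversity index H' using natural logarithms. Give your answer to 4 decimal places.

1.4813

Total N = 5+40+3+9+14+24 = 95, so the proportions are 0.052632, 0.421053, 0.031579, 0.094737, 0.147368, 0.252632 (working shown to 6 dp, full precision carried).
Each pᵢ ln pᵢ term: 0.052632×(-2.944439)=-0.154970, 0.421053×(-0.864997)=-0.364209, 0.031579×(-3.455265)=-0.109114, 0.094737×(-2.356652)=-0.223262, 0.147368×(-1.914820)=-0.282184, 0.252632×(-1.375823)=-0.347576.
Sum = -1.481316, so H' = 1.4813.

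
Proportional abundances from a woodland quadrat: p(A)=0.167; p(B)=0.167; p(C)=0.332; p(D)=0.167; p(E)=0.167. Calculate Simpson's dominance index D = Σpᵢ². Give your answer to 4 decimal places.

D = 0.167² + 0.167² + 0.332² + 0.167² + 0.167² = 0.027889 + 0.027889 + 0.110224 + 0.027889 + 0.027889 = 0.221780 (working shown to 6 dp, full precision carried).
To 4 decimal places, D = 0.2218.

0.2218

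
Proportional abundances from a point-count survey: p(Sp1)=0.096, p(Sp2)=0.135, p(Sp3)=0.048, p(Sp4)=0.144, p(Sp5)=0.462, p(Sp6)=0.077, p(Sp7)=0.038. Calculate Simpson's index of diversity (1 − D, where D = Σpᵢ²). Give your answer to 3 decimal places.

0.729

D = 0.096² + 0.135² + 0.048² + 0.144² + 0.462² + 0.077² + 0.038² = 0.00922 + 0.01823 + 0.00230 + 0.02074 + 0.21344 + 0.00593 + 0.00144 = 0.27130 (working shown to 5 dp, full precision carried).
So 1 − D = 0.72870, i.e. 0.729 to 3 decimal places.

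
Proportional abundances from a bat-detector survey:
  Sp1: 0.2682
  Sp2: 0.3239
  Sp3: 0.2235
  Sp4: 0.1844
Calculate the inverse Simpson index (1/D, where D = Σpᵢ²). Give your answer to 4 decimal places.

D = 0.2682² + 0.3239² + 0.2235² + 0.1844² = 0.07193124 + 0.10491121 + 0.04995225 + 0.03400336 = 0.26079806 (working shown to 8 dp, full precision carried).
So 1/D = 3.834384, i.e. 3.8344 to 4 decimal places.

3.8344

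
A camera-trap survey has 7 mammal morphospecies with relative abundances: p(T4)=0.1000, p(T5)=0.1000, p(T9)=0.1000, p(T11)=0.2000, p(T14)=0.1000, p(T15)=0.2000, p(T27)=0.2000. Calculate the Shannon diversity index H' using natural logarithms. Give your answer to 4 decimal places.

Each pᵢ ln pᵢ term (working shown to 6 dp, full precision carried): 0.1×(-2.302585)=-0.230259, 0.1×(-2.302585)=-0.230259, 0.1×(-2.302585)=-0.230259, 0.2×(-1.609438)=-0.321888, 0.1×(-2.302585)=-0.230259, 0.2×(-1.609438)=-0.321888, 0.2×(-1.609438)=-0.321888.
Sum = -1.886697, so H' = 1.8867.

1.8867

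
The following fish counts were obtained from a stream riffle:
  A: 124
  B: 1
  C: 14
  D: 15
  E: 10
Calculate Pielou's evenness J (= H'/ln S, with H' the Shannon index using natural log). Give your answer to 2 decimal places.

Total N = 124+1+14+15+10 = 164, so the proportions are 0.7561, 0.0061, 0.0854, 0.0915, 0.061 (working shown to 4 dp, full precision carried).
H' = −Σ pᵢ ln pᵢ = −((-0.2114) + (-0.0311) + (-0.2101) + (-0.2188) + (-0.1706)) = 0.8419.
With S = 5 species, ln S = 1.6094, so J = 0.8419/1.6094 = 0.5231, i.e. 0.52 to 2 decimal places.

0.52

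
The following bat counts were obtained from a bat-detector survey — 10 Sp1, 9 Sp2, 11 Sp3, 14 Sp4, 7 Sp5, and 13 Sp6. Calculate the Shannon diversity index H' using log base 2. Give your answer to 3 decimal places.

2.549

Total N = 10+9+11+14+7+13 = 64, so the proportions are 0.15625, 0.14062, 0.17188, 0.21875, 0.10938, 0.20312 (working shown to 5 dp, full precision carried).
Each pᵢ log₂ pᵢ term: 0.15625×(-2.67807)=-0.41845, 0.14062×(-2.83007)=-0.39798, 0.17188×(-2.54057)=-0.43666, 0.21875×(-2.19265)=-0.47964, 0.10938×(-3.19265)=-0.34920, 0.20312×(-2.29956)=-0.46710.
Sum = -2.54902, so H' = 2.549.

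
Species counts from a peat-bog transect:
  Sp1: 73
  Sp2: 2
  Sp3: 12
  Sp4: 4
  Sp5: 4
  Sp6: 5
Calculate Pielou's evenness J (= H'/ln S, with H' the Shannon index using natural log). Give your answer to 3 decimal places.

Total N = 73+2+12+4+4+5 = 100, so the proportions are 0.73, 0.02, 0.12, 0.04, 0.04, 0.05 (working shown to 5 dp, full precision carried).
H' = −Σ pᵢ ln pᵢ = −((-0.22974) + (-0.07824) + (-0.25443) + (-0.12876) + (-0.12876) + (-0.14979)) = 0.96971.
With S = 6 species, ln S = 1.79176, so J = 0.96971/1.79176 = 0.54120, i.e. 0.541 to 3 decimal places.

0.541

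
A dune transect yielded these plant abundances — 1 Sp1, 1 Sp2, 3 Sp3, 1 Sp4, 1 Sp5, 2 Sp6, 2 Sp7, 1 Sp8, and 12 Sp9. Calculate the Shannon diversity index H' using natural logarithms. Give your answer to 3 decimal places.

Total N = 1+1+3+1+1+2+2+1+12 = 24, so the proportions are 0.04167, 0.04167, 0.125, 0.04167, 0.04167, 0.08333, 0.08333, 0.04167, 0.5 (working shown to 5 dp, full precision carried).
Each pᵢ ln pᵢ term: 0.04167×(-3.17805)=-0.13242, 0.04167×(-3.17805)=-0.13242, 0.125×(-2.07944)=-0.25993, 0.04167×(-3.17805)=-0.13242, 0.04167×(-3.17805)=-0.13242, 0.08333×(-2.48491)=-0.20708, 0.08333×(-2.48491)=-0.20708, 0.04167×(-3.17805)=-0.13242, 0.5×(-0.69315)=-0.34657.
Sum = -1.68275, so H' = 1.683.

1.683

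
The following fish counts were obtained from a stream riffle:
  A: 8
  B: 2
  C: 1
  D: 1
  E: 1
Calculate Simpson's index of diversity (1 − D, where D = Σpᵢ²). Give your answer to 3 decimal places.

0.580

Total N = 8+2+1+1+1 = 13, so the proportions are 0.61538, 0.15385, 0.07692, 0.07692, 0.07692 (working shown to 5 dp, full precision carried).
D = 0.61538² + 0.15385² + 0.07692² + 0.07692² + 0.07692² = 0.37870 + 0.02367 + 0.00592 + 0.00592 + 0.00592 = 0.42012.
So 1 − D = 0.57988, i.e. 0.580 to 3 decimal places.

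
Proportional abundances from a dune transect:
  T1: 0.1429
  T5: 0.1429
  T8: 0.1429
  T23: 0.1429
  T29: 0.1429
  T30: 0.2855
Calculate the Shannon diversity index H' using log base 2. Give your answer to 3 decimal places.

2.522

Each pᵢ log₂ pᵢ term (working shown to 5 dp, full precision carried): 0.1429×(-2.80692)=-0.40111, 0.1429×(-2.80692)=-0.40111, 0.1429×(-2.80692)=-0.40111, 0.1429×(-2.80692)=-0.40111, 0.1429×(-2.80692)=-0.40111, 0.2855×(-1.80844)=-0.51631.
Sum = -2.52185, so H' = 2.522.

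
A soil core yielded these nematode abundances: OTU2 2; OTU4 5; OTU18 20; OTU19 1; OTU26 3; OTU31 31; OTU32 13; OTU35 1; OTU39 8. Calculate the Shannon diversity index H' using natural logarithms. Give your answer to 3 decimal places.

Total N = 2+5+20+1+3+31+13+1+8 = 84, so the proportions are 0.02381, 0.05952, 0.2381, 0.0119, 0.03571, 0.36905, 0.15476, 0.0119, 0.09524 (working shown to 5 dp, full precision carried).
Each pᵢ ln pᵢ term: 0.02381×(-3.73767)=-0.08899, 0.05952×(-2.82138)=-0.16794, 0.2381×(-1.43508)=-0.34169, 0.0119×(-4.43082)=-0.05275, 0.03571×(-3.33220)=-0.11901, 0.36905×(-0.99683)=-0.36788, 0.15476×(-1.86587)=-0.28877, 0.0119×(-4.43082)=-0.05275, 0.09524×(-2.35138)=-0.22394.
Sum = -1.70370, so H' = 1.704.

1.704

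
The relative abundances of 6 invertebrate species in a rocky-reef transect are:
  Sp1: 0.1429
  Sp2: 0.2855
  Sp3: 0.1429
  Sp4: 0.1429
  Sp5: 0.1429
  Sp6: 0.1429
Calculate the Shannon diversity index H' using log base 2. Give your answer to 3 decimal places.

2.522

Each pᵢ log₂ pᵢ term (working shown to 5 dp, full precision carried): 0.1429×(-2.80692)=-0.40111, 0.2855×(-1.80844)=-0.51631, 0.1429×(-2.80692)=-0.40111, 0.1429×(-2.80692)=-0.40111, 0.1429×(-2.80692)=-0.40111, 0.1429×(-2.80692)=-0.40111.
Sum = -2.52185, so H' = 2.522.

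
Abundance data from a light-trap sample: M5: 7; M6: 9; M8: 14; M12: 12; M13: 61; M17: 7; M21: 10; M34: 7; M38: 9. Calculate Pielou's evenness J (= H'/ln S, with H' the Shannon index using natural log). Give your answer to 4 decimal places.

Total N = 7+9+14+12+61+7+10+7+9 = 136, so the proportions are 0.051471, 0.066176, 0.102941, 0.088235, 0.448529, 0.051471, 0.073529, 0.051471, 0.066176 (working shown to 6 dp, full precision carried).
H' = −Σ pᵢ ln pᵢ = −((-0.152700) + (-0.179698) + (-0.234047) + (-0.214213) + (-0.359622) + (-0.152700) + (-0.191917) + (-0.152700) + (-0.179698)) = 1.817295.
With S = 9 species, ln S = 2.197225, so J = 1.817295/2.197225 = 0.827086, i.e. 0.8271 to 4 decimal places.

0.8271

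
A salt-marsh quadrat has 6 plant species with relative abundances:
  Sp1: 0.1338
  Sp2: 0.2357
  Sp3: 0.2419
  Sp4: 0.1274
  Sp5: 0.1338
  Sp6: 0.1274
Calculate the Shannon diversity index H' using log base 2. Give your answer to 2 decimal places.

2.52

Each pᵢ log₂ pᵢ term (working shown to 4 dp, full precision carried): 0.1338×(-2.9018)=-0.3883, 0.2357×(-2.0850)=-0.4914, 0.2419×(-2.0475)=-0.4953, 0.1274×(-2.9726)=-0.3787, 0.1338×(-2.9018)=-0.3883, 0.1274×(-2.9726)=-0.3787.
Sum = -2.5207, so H' = 2.52.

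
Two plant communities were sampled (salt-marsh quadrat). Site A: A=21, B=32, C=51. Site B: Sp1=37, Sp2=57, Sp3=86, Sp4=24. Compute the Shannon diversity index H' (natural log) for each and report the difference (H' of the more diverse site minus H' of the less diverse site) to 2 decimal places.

0.25

Site A: N=104, proportions 0.2019, 0.3077, 0.4904, giving H' = 1.0351 (working shown to 4 dp, full precision carried).
Site B: N=204, proportions 0.1814, 0.2794, 0.4216, 0.1176, giving H' = 1.2818.
Difference = |1.0351 − 1.2818| = 0.2467, i.e. 0.25 to 2 decimal places.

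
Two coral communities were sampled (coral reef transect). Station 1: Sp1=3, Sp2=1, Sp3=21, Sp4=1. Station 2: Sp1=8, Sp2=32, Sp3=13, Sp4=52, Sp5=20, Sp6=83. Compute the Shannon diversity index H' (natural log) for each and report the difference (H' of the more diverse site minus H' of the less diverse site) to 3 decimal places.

Station 1: N=26, proportions 0.11538, 0.03846, 0.80769, 0.03846, giving H' = 0.67230 (working shown to 5 dp, full precision carried).
Station 2: N=208, proportions 0.03846, 0.15385, 0.0625, 0.25, 0.09615, 0.39904, giving H' = 1.52491.
Difference = |0.67230 − 1.52491| = 0.85261, i.e. 0.853 to 3 decimal places.

0.853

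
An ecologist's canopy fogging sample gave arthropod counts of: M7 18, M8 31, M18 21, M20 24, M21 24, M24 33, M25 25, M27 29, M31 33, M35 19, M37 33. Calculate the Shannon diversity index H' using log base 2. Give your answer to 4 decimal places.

3.4281

Total N = 18+31+21+24+24+33+25+29+33+19+33 = 290, so the proportions are 0.062069, 0.106897, 0.072414, 0.082759, 0.082759, 0.113793, 0.086207, 0.1, 0.113793, 0.065517, 0.113793 (working shown to 6 dp, full precision carried).
Each pᵢ log₂ pᵢ term: 0.062069×(-4.009984)=-0.248896, 0.106897×(-3.225713)=-0.344818, 0.072414×(-3.787592)=-0.274274, 0.082759×(-3.594947)=-0.297513, 0.082759×(-3.594947)=-0.297513, 0.113793×(-3.135515)=-0.356800, 0.086207×(-3.536053)=-0.304832, 0.1×(-3.321928)=-0.332193, 0.113793×(-3.135515)=-0.356800, 0.065517×(-3.931982)=-0.257613, 0.113793×(-3.135515)=-0.356800.
Sum = -3.428050, so H' = 3.4281.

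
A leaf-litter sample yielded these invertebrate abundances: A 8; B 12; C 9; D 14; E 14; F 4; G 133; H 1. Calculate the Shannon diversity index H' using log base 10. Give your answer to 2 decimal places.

Total N = 8+12+9+14+14+4+133+1 = 195, so the proportions are 0.041, 0.0615, 0.0462, 0.0718, 0.0718, 0.0205, 0.6821, 0.0051 (working shown to 4 dp, full precision carried).
Each pᵢ log₁₀ pᵢ term: 0.041×(-1.3869)=-0.0569, 0.0615×(-1.2109)=-0.0745, 0.0462×(-1.3358)=-0.0617, 0.0718×(-1.1439)=-0.0821, 0.0718×(-1.1439)=-0.0821, 0.0205×(-1.6880)=-0.0346, 0.6821×(-0.1662)=-0.1133, 0.0051×(-2.2900)=-0.0117.
Sum = -0.5170, so H' = 0.52.

0.52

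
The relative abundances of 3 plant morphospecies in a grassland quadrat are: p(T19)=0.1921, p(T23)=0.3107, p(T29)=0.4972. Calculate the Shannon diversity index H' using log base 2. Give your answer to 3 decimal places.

Each pᵢ log₂ pᵢ term (working shown to 5 dp, full precision carried): 0.1921×(-2.38007)=-0.45721, 0.3107×(-1.68641)=-0.52397, 0.4972×(-1.00810)=-0.50123.
Sum = -1.48241, so H' = 1.482.

1.482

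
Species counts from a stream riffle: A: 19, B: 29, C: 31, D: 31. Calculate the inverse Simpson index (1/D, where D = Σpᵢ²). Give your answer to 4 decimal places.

Total N = 19+29+31+31 = 110, so the proportions are 0.17272727, 0.26363636, 0.28181818, 0.28181818 (working shown to 8 dp, full precision carried).
D = 0.17272727² + 0.26363636² + 0.28181818² + 0.28181818² = 0.02983471 + 0.06950413 + 0.07942149 + 0.07942149 = 0.25818182.
So 1/D = 3.873239, i.e. 3.8732 to 4 decimal places.

3.8732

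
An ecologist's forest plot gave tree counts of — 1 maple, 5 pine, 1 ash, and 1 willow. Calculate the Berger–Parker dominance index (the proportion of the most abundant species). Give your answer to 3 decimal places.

Total N = 1+5+1+1 = 8, so the proportions are 0.125, 0.625, 0.125, 0.125 (working shown to 5 dp, full precision carried).
The largest proportion is 0.625, i.e. d = 0.625 to 3 decimal places.

0.625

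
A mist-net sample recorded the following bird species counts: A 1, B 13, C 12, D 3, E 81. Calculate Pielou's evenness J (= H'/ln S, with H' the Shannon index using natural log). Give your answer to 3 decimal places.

0.535

Total N = 1+13+12+3+81 = 110, so the proportions are 0.00909, 0.11818, 0.10909, 0.02727, 0.73636 (working shown to 5 dp, full precision carried).
H' = −Σ pᵢ ln pᵢ = −((-0.04273) + (-0.25238) + (-0.24170) + (-0.09823) + (-0.22535)) = 0.86039.
With S = 5 species, ln S = 1.60944, so J = 0.86039/1.60944 = 0.53459, i.e. 0.535 to 3 decimal places.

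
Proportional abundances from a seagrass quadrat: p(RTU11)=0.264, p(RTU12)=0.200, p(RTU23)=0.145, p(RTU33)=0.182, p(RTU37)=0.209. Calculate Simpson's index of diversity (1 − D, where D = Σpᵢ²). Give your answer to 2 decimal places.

0.79

D = 0.264² + 0.2² + 0.145² + 0.182² + 0.209² = 0.0697 + 0.0400 + 0.0210 + 0.0331 + 0.0437 = 0.2075 (working shown to 4 dp, full precision carried).
So 1 − D = 0.7925, i.e. 0.79 to 2 decimal places.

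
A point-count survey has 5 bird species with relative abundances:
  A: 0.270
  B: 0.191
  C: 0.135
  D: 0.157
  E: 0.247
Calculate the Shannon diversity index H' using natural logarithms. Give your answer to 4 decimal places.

1.5761

Each pᵢ ln pᵢ term (working shown to 6 dp, full precision carried): 0.27×(-1.309333)=-0.353520, 0.191×(-1.655482)=-0.316197, 0.135×(-2.002481)=-0.270335, 0.157×(-1.851509)=-0.290687, 0.247×(-1.398367)=-0.345397.
Sum = -1.576136, so H' = 1.5761.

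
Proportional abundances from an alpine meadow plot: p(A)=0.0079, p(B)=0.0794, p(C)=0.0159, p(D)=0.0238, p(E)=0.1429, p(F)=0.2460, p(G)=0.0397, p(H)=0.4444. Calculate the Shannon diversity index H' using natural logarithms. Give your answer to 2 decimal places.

Each pᵢ ln pᵢ term (working shown to 4 dp, full precision carried): 0.0079×(-4.8409)=-0.0382, 0.0794×(-2.5333)=-0.2011, 0.0159×(-4.1414)=-0.0658, 0.0238×(-3.7381)=-0.0890, 0.1429×(-1.9456)=-0.2780, 0.246×(-1.4024)=-0.3450, 0.0397×(-3.2264)=-0.1281, 0.4444×(-0.8110)=-0.3604.
Sum = -1.5057, so H' = 1.51.

1.51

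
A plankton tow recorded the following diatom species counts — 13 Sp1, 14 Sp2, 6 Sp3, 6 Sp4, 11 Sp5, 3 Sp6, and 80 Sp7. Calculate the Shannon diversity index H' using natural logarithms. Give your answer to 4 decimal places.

Total N = 13+14+6+6+11+3+80 = 133, so the proportions are 0.097744, 0.105263, 0.045113, 0.045113, 0.082707, 0.022556, 0.601504 (working shown to 6 dp, full precision carried).
Each pᵢ ln pᵢ term: 0.097744×(-2.325400)=-0.227295, 0.105263×(-2.251292)=-0.236978, 0.045113×(-3.098590)=-0.139786, 0.045113×(-3.098590)=-0.139786, 0.082707×(-2.492454)=-0.206143, 0.022556×(-3.791737)=-0.085528, 0.601504×(-0.508322)=-0.305758.
Sum = -1.341273, so H' = 1.3413.

1.3413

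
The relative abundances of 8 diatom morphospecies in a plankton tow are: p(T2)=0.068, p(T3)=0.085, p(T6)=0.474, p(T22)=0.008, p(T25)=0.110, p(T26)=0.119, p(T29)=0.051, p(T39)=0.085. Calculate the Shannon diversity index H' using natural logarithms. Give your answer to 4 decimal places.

Each pᵢ ln pᵢ term (working shown to 6 dp, full precision carried): 0.068×(-2.688248)=-0.182801, 0.085×(-2.465104)=-0.209534, 0.474×(-0.746548)=-0.353864, 0.008×(-4.828314)=-0.038627, 0.11×(-2.207275)=-0.242800, 0.119×(-2.128632)=-0.253307, 0.051×(-2.975930)=-0.151772, 0.085×(-2.465104)=-0.209534.
Sum = -1.642239, so H' = 1.6422.

1.6422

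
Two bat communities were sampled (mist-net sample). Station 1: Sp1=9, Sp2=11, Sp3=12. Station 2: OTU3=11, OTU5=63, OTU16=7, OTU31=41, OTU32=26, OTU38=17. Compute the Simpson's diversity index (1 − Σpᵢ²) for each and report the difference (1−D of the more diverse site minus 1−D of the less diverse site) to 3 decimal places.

Station 1: N=32, proportions 0.28125, 0.34375, 0.375, giving 1−D = 0.66211 (working shown to 5 dp, full precision carried).
Station 2: N=165, proportions 0.06667, 0.38182, 0.04242, 0.24848, 0.15758, 0.10303, giving 1−D = 0.75078.
Difference = |0.66211 − 0.75078| = 0.08867, i.e. 0.089 to 3 decimal places.

0.089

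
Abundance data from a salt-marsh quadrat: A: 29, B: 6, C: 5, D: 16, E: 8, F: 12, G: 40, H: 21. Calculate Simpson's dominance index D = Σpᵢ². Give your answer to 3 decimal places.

Total N = 29+6+5+16+8+12+40+21 = 137, so the proportions are 0.21168, 0.0438, 0.0365, 0.11679, 0.05839, 0.08759, 0.29197, 0.15328 (working shown to 5 dp, full precision carried).
D = 0.21168² + 0.0438² + 0.0365² + 0.11679² + 0.05839² + 0.08759² + 0.29197² + 0.15328² = 0.04481 + 0.00192 + 0.00133 + 0.01364 + 0.00341 + 0.00767 + 0.08525 + 0.02350 = 0.18152.
To 3 decimal places, D = 0.182.

0.182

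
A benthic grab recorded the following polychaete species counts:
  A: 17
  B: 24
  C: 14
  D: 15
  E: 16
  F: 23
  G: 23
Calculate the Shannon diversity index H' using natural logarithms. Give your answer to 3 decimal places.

Total N = 17+24+14+15+16+23+23 = 132, so the proportions are 0.12879, 0.18182, 0.10606, 0.11364, 0.12121, 0.17424, 0.17424 (working shown to 5 dp, full precision carried).
Each pᵢ ln pᵢ term: 0.12879×(-2.04959)=-0.26396, 0.18182×(-1.70475)=-0.30995, 0.10606×(-2.24374)=-0.23797, 0.11364×(-2.17475)=-0.24713, 0.12121×(-2.11021)=-0.25578, 0.17424×(-1.74731)=-0.30446, 0.17424×(-1.74731)=-0.30446.
Sum = -1.92371, so H' = 1.924.

1.924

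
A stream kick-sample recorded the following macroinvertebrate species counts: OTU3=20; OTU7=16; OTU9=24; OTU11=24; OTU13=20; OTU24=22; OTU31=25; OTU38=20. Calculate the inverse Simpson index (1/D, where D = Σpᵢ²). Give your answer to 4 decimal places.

7.8668

Total N = 20+16+24+24+20+22+25+20 = 171, so the proportions are 0.11695906, 0.09356725, 0.14035088, 0.14035088, 0.11695906, 0.12865497, 0.14619883, 0.11695906 (working shown to 8 dp, full precision carried).
D = 0.11695906² + 0.09356725² + 0.14035088² + 0.14035088² + 0.11695906² + 0.12865497² + 0.14619883² + 0.11695906² = 0.01367942 + 0.00875483 + 0.01969837 + 0.01969837 + 0.01367942 + 0.01655210 + 0.02137410 + 0.01367942 = 0.12711604.
So 1/D = 7.866828, i.e. 7.8668 to 4 decimal places.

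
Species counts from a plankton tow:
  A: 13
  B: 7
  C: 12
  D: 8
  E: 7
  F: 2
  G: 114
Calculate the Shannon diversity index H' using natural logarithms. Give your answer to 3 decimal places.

Total N = 13+7+12+8+7+2+114 = 163, so the proportions are 0.07975, 0.04294, 0.07362, 0.04908, 0.04294, 0.01227, 0.69939 (working shown to 5 dp, full precision carried).
Each pᵢ ln pᵢ term: 0.07975×(-2.52880)=-0.20168, 0.04294×(-3.14784)=-0.13518, 0.07362×(-2.60884)=-0.19206, 0.04908×(-3.01431)=-0.14794, 0.04294×(-3.14784)=-0.13518, 0.01227×(-4.40060)=-0.05400, 0.69939×(-0.35755)=-0.25007.
Sum = -1.11612, so H' = 1.116.

1.116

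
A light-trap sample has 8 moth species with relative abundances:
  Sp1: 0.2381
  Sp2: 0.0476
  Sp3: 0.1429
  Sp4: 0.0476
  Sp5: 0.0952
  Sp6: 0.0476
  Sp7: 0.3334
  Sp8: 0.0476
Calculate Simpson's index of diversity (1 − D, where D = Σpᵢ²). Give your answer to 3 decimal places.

0.794

D = 0.2381² + 0.0476² + 0.1429² + 0.0476² + 0.0952² + 0.0476² + 0.3334² + 0.0476² = 0.05669 + 0.00227 + 0.02042 + 0.00227 + 0.00906 + 0.00227 + 0.11116 + 0.00227 = 0.20639 (working shown to 5 dp, full precision carried).
So 1 − D = 0.79361, i.e. 0.794 to 3 decimal places.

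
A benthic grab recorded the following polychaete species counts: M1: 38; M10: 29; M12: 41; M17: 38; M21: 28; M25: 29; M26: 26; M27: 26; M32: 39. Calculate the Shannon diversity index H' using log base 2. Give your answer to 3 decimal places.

3.147

Total N = 38+29+41+38+28+29+26+26+39 = 294, so the proportions are 0.12925, 0.09864, 0.13946, 0.12925, 0.09524, 0.09864, 0.08844, 0.08844, 0.13265 (working shown to 5 dp, full precision carried).
Each pᵢ log₂ pᵢ term: 0.12925×(-2.95174)=-0.38152, 0.09864×(-3.34169)=-0.32962, 0.13946×(-2.84212)=-0.39635, 0.12925×(-2.95174)=-0.38152, 0.09524×(-3.39232)=-0.32308, 0.09864×(-3.34169)=-0.32962, 0.08844×(-3.49923)=-0.30946, 0.08844×(-3.49923)=-0.30946, 0.13265×(-2.91427)=-0.38659.
Sum = -3.14721, so H' = 3.147.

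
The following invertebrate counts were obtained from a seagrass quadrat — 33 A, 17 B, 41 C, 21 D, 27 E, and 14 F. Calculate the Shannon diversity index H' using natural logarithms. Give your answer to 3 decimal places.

1.725

Total N = 33+17+41+21+27+14 = 153, so the proportions are 0.21569, 0.11111, 0.26797, 0.13725, 0.17647, 0.0915 (working shown to 5 dp, full precision carried).
Each pᵢ ln pᵢ term: 0.21569×(-1.53393)=-0.33085, 0.11111×(-2.19722)=-0.24414, 0.26797×(-1.31687)=-0.35289, 0.13725×(-1.98592)=-0.27258, 0.17647×(-1.73460)=-0.30611, 0.0915×(-2.39138)=-0.21882.
Sum = -1.72537, so H' = 1.725.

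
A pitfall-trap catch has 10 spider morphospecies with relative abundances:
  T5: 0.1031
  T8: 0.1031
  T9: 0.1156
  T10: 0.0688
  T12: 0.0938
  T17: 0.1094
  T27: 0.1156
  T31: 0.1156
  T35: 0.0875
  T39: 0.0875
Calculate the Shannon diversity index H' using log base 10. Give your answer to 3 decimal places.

0.995

Each pᵢ log₁₀ pᵢ term (working shown to 5 dp, full precision carried): 0.1031×(-0.98674)=-0.10173, 0.1031×(-0.98674)=-0.10173, 0.1156×(-0.93704)=-0.10832, 0.0688×(-1.16241)=-0.07997, 0.0938×(-1.02780)=-0.09641, 0.1094×(-0.96098)=-0.10513, 0.1156×(-0.93704)=-0.10832, 0.1156×(-0.93704)=-0.10832, 0.0875×(-1.05799)=-0.09257, 0.0875×(-1.05799)=-0.09257.
Sum = -0.99509, so H' = 0.995.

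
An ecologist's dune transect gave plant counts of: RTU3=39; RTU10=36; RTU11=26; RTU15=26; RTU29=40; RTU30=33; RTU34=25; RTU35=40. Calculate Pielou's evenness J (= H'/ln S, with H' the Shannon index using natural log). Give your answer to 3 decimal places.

0.991

Total N = 39+36+26+26+40+33+25+40 = 265, so the proportions are 0.14717, 0.13585, 0.09811, 0.09811, 0.15094, 0.12453, 0.09434, 0.15094 (working shown to 5 dp, full precision carried).
H' = −Σ pᵢ ln pᵢ = −((-0.28200) + (-0.27118) + (-0.22778) + (-0.22778) + (-0.28541) + (-0.25942) + (-0.22272) + (-0.28541)) = 2.06172.
With S = 8 species, ln S = 2.07944, so J = 2.06172/2.07944 = 0.99148, i.e. 0.991 to 3 decimal places.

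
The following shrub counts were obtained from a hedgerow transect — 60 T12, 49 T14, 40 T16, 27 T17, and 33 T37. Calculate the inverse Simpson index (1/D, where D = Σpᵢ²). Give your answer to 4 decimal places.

4.6375

Total N = 60+49+40+27+33 = 209, so the proportions are 0.28708134, 0.23444976, 0.19138756, 0.1291866, 0.15789474 (working shown to 8 dp, full precision carried).
D = 0.28708134² + 0.23444976² + 0.19138756² + 0.1291866² + 0.15789474² = 0.08241570 + 0.05496669 + 0.03662920 + 0.01668918 + 0.02493075 = 0.21563151.
So 1/D = 4.637541, i.e. 4.6375 to 4 decimal places.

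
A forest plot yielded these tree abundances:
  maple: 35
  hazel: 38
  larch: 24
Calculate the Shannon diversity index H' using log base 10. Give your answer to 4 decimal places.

0.4693

Total N = 35+38+24 = 97, so the proportions are 0.360825, 0.391753, 0.247423 (working shown to 6 dp, full precision carried).
Each pᵢ log₁₀ pᵢ term: 0.360825×(-0.442704)=-0.159738, 0.391753×(-0.406988)=-0.159439, 0.247423×(-0.606560)=-0.150077.
Sum = -0.469254, so H' = 0.4693.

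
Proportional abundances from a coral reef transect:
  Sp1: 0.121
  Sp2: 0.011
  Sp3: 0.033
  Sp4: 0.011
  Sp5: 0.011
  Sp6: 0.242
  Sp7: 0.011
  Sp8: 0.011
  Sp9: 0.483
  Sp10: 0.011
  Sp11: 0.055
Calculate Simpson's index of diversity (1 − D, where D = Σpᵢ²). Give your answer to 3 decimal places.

0.689

D = 0.121² + 0.011² + 0.033² + 0.011² + 0.011² + 0.242² + 0.011² + 0.011² + 0.483² + 0.011² + 0.055² = 0.01464 + 0.00012 + 0.00109 + 0.00012 + 0.00012 + 0.05856 + 0.00012 + 0.00012 + 0.23329 + 0.00012 + 0.00302 = 0.31133 (working shown to 5 dp, full precision carried).
So 1 − D = 0.68867, i.e. 0.689 to 3 decimal places.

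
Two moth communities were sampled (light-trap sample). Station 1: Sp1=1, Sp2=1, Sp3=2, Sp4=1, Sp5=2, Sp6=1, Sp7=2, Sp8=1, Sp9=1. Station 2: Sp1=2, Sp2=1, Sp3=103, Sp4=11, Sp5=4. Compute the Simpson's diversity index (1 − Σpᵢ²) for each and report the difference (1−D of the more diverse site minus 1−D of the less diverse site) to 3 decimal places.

0.609

Station 1: N=12, proportions 0.08333, 0.08333, 0.16667, 0.08333, 0.16667, 0.08333, 0.16667, 0.08333, 0.08333, giving 1−D = 0.87500 (working shown to 5 dp, full precision carried).
Station 2: N=121, proportions 0.01653, 0.00826, 0.85124, 0.09091, 0.03306, giving 1−D = 0.26569.
Difference = |0.87500 − 0.26569| = 0.60931, i.e. 0.609 to 3 decimal places.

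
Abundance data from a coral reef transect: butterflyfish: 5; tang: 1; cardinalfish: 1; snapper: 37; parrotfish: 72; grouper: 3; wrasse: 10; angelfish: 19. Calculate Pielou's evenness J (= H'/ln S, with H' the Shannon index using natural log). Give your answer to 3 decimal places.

Total N = 5+1+1+37+72+3+10+19 = 148, so the proportions are 0.03378, 0.00676, 0.00676, 0.25, 0.48649, 0.02027, 0.06757, 0.12838 (working shown to 5 dp, full precision carried).
H' = −Σ pᵢ ln pᵢ = −((-0.11445) + (-0.03376) + (-0.03376) + (-0.34657) + (-0.35054) + (-0.07903) + (-0.18207) + (-0.26353)) = 1.40372.
With S = 8 species, ln S = 2.07944, so J = 1.40372/2.07944 = 0.67505, i.e. 0.675 to 3 decimal places.

0.675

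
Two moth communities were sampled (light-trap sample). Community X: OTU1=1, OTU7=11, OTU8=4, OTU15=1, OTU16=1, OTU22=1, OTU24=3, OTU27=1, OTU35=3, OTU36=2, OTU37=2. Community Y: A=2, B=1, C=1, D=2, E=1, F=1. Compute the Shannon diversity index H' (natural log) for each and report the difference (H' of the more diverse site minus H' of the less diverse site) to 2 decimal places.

Community X: N=30, proportions 0.0333, 0.3667, 0.1333, 0.0333, 0.0333, 0.0333, 0.1, 0.0333, 0.1, 0.0667, 0.0667, giving H' = 2.0250 (working shown to 4 dp, full precision carried).
Community Y: N=8, proportions 0.25, 0.125, 0.125, 0.25, 0.125, 0.125, giving H' = 1.7329.
Difference = |2.0250 − 1.7329| = 0.2921, i.e. 0.29 to 2 decimal places.

0.29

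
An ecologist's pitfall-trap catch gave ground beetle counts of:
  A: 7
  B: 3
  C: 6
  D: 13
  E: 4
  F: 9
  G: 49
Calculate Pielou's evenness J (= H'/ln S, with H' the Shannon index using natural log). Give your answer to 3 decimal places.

Total N = 7+3+6+13+4+9+49 = 91, so the proportions are 0.07692, 0.03297, 0.06593, 0.14286, 0.04396, 0.0989, 0.53846 (working shown to 5 dp, full precision carried).
H' = −Σ pᵢ ln pᵢ = −((-0.19730) + (-0.11249) + (-0.17928) + (-0.27799) + (-0.13734) + (-0.22882) + (-0.33333)) = 1.46656.
With S = 7 species, ln S = 1.94591, so J = 1.46656/1.94591 = 0.75366, i.e. 0.754 to 3 decimal places.

0.754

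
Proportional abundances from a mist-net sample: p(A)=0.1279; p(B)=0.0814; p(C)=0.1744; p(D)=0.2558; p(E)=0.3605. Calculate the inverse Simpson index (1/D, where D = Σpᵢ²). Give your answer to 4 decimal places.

4.0194

D = 0.1279² + 0.0814² + 0.1744² + 0.2558² + 0.3605² = 0.01635841 + 0.00662596 + 0.03041536 + 0.06543364 + 0.12996025 = 0.24879362 (working shown to 8 dp, full precision carried).
So 1/D = 4.019396, i.e. 4.0194 to 4 decimal places.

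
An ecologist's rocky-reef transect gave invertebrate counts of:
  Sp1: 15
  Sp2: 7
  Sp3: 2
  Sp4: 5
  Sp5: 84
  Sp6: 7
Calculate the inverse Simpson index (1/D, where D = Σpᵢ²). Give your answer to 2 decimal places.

1.94

Total N = 15+7+2+5+84+7 = 120, so the proportions are 0.125, 0.05833, 0.01667, 0.04167, 0.7, 0.05833 (working shown to 5 dp, full precision carried).
D = 0.125² + 0.05833² + 0.01667² + 0.04167² + 0.7² + 0.05833² = 0.01562 + 0.00340 + 0.00028 + 0.00174 + 0.49000 + 0.00340 = 0.51444.
So 1/D = 1.9438, i.e. 1.94 to 2 decimal places.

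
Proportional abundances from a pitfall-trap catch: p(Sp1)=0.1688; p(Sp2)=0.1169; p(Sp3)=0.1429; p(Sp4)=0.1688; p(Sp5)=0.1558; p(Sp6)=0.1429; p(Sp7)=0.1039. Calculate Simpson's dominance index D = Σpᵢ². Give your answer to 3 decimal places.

D = 0.1688² + 0.1169² + 0.1429² + 0.1688² + 0.1558² + 0.1429² + 0.1039² = 0.02849 + 0.01367 + 0.02042 + 0.02849 + 0.02427 + 0.02042 + 0.01080 = 0.14656 (working shown to 5 dp, full precision carried).
To 3 decimal places, D = 0.147.

0.147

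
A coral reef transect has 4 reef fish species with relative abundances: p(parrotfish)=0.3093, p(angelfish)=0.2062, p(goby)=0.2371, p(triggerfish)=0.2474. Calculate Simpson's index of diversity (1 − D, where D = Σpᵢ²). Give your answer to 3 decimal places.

0.744

D = 0.3093² + 0.2062² + 0.2371² + 0.2474² = 0.09567 + 0.04252 + 0.05622 + 0.06121 = 0.25561 (working shown to 5 dp, full precision carried).
So 1 − D = 0.74439, i.e. 0.744 to 3 decimal places.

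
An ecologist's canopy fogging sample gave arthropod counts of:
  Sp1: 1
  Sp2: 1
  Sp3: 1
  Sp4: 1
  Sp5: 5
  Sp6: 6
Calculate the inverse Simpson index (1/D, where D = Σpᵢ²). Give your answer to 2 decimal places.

3.46

Total N = 1+1+1+1+5+6 = 15, so the proportions are 0.066667, 0.066667, 0.066667, 0.066667, 0.333333, 0.4 (working shown to 6 dp, full precision carried).
D = 0.066667² + 0.066667² + 0.066667² + 0.066667² + 0.333333² + 0.4² = 0.004444 + 0.004444 + 0.004444 + 0.004444 + 0.111111 + 0.160000 = 0.288889.
So 1/D = 3.4615, i.e. 3.46 to 2 decimal places.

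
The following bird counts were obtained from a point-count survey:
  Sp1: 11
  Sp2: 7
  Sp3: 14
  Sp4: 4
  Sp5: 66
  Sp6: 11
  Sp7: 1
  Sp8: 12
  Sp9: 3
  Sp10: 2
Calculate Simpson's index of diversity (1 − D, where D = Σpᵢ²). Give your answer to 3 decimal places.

0.708

Total N = 11+7+14+4+66+11+1+12+3+2 = 131, so the proportions are 0.08397, 0.05344, 0.10687, 0.03053, 0.50382, 0.08397, 0.00763, 0.0916, 0.0229, 0.01527 (working shown to 5 dp, full precision carried).
D = 0.08397² + 0.05344² + 0.10687² + 0.03053² + 0.50382² + 0.08397² + 0.00763² + 0.0916² + 0.0229² + 0.01527² = 0.00705 + 0.00286 + 0.01142 + 0.00093 + 0.25383 + 0.00705 + 0.00006 + 0.00839 + 0.00052 + 0.00023 = 0.29235.
So 1 − D = 0.70765, i.e. 0.708 to 3 decimal places.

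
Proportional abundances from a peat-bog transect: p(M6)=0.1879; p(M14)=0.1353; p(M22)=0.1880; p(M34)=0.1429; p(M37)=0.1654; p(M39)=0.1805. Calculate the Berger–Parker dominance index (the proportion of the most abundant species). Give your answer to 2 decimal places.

0.19

The largest proportion is 0.188, i.e. d = 0.19 to 2 decimal places.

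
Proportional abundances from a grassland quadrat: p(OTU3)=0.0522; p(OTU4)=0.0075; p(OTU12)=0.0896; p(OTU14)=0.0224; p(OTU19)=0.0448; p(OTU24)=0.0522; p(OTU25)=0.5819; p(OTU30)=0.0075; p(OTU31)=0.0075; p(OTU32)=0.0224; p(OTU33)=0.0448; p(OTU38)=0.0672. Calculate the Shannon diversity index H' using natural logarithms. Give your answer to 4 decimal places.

1.5795

Each pᵢ ln pᵢ term (working shown to 6 dp, full precision carried): 0.0522×(-2.952673)=-0.154130, 0.0075×(-4.892852)=-0.036696, 0.0896×(-2.412400)=-0.216151, 0.0224×(-3.798694)=-0.085091, 0.0448×(-3.105547)=-0.139129, 0.0522×(-2.952673)=-0.154130, 0.5819×(-0.541457)=-0.315074, 0.0075×(-4.892852)=-0.036696, 0.0075×(-4.892852)=-0.036696, 0.0224×(-3.798694)=-0.085091, 0.0448×(-3.105547)=-0.139129, 0.0672×(-2.700082)=-0.181446.
Sum = -1.579457, so H' = 1.5795.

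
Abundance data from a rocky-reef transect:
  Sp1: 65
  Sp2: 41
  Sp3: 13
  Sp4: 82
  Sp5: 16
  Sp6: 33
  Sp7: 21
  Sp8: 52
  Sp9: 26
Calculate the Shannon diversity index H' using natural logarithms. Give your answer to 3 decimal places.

Total N = 65+41+13+82+16+33+21+52+26 = 349, so the proportions are 0.18625, 0.11748, 0.03725, 0.23496, 0.04585, 0.09456, 0.06017, 0.149, 0.0745 (working shown to 5 dp, full precision carried).
Each pᵢ ln pᵢ term: 0.18625×(-1.68068)=-0.31302, 0.11748×(-2.14150)=-0.25158, 0.03725×(-3.29012)=-0.12255, 0.23496×(-1.44835)=-0.34030, 0.04585×(-3.08248)=-0.14132, 0.09456×(-2.35856)=-0.22302, 0.06017×(-2.81055)=-0.16912, 0.149×(-1.90383)=-0.28366, 0.0745×(-2.59698)=-0.19347.
Sum = -2.03804, so H' = 2.038.

2.038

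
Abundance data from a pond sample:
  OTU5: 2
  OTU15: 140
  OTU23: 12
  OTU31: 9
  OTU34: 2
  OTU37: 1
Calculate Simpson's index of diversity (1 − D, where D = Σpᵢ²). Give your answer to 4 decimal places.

0.2802

Total N = 2+140+12+9+2+1 = 166, so the proportions are 0.012048, 0.843373, 0.072289, 0.054217, 0.012048, 0.006024 (working shown to 6 dp, full precision carried).
D = 0.012048² + 0.843373² + 0.072289² + 0.054217² + 0.012048² + 0.006024² = 0.000145 + 0.711279 + 0.005226 + 0.002939 + 0.000145 + 0.000036 = 0.719771.
So 1 − D = 0.280229, i.e. 0.2802 to 4 decimal places.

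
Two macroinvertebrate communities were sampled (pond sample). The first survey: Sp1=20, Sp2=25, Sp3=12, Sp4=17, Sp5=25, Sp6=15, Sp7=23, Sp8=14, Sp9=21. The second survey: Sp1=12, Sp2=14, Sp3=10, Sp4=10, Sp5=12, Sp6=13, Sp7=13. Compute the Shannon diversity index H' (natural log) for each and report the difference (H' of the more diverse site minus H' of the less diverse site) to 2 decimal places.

0.23

The first survey: N=172, proportions 0.1163, 0.1453, 0.0698, 0.0988, 0.1453, 0.0872, 0.1337, 0.0814, 0.1221, giving H' = 2.1681 (working shown to 4 dp, full precision carried).
The second survey: N=84, proportions 0.1429, 0.1667, 0.119, 0.119, 0.1429, 0.1548, 0.1548, giving H' = 1.9389.
Difference = |2.1681 − 1.9389| = 0.2292, i.e. 0.23 to 2 decimal places.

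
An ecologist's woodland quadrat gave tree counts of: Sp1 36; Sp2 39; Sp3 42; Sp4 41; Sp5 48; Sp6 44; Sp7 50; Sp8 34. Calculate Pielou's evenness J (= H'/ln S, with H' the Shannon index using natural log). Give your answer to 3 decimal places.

0.996

Total N = 36+39+42+41+48+44+50+34 = 334, so the proportions are 0.10778, 0.11677, 0.12575, 0.12275, 0.14371, 0.13174, 0.1497, 0.1018 (working shown to 5 dp, full precision carried).
H' = −Σ pᵢ ln pᵢ = −((-0.24010) + (-0.25077) + (-0.26074) + (-0.25749) + (-0.27879) + (-0.26702) + (-0.28430) + (-0.23258)) = 2.07179.
With S = 8 species, ln S = 2.07944, so J = 2.07179/2.07944 = 0.99632, i.e. 0.996 to 3 decimal places.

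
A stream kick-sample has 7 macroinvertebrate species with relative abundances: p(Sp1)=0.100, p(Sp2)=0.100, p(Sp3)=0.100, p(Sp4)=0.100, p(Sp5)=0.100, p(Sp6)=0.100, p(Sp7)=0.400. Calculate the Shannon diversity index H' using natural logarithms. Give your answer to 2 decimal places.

Each pᵢ ln pᵢ term (working shown to 4 dp, full precision carried): 0.1×(-2.3026)=-0.2303, 0.1×(-2.3026)=-0.2303, 0.1×(-2.3026)=-0.2303, 0.1×(-2.3026)=-0.2303, 0.1×(-2.3026)=-0.2303, 0.1×(-2.3026)=-0.2303, 0.4×(-0.9163)=-0.3665.
Sum = -1.7481, so H' = 1.75.

1.75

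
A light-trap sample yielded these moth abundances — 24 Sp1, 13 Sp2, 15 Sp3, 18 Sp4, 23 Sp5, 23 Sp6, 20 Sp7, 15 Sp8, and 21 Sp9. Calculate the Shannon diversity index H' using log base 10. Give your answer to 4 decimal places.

Total N = 24+13+15+18+23+23+20+15+21 = 172, so the proportions are 0.139535, 0.075581, 0.087209, 0.104651, 0.133721, 0.133721, 0.116279, 0.087209, 0.122093 (working shown to 6 dp, full precision carried).
Each pᵢ log₁₀ pᵢ term: 0.139535×(-0.855317)=-0.119347, 0.075581×(-1.121585)=-0.084771, 0.087209×(-1.059437)=-0.092393, 0.104651×(-0.980256)=-0.102585, 0.133721×(-0.873801)=-0.116845, 0.133721×(-0.873801)=-0.116845, 0.116279×(-0.934498)=-0.108663, 0.087209×(-1.059437)=-0.092393, 0.122093×(-0.913309)=-0.111509.
Sum = -0.945350, so H' = 0.9454.

0.9454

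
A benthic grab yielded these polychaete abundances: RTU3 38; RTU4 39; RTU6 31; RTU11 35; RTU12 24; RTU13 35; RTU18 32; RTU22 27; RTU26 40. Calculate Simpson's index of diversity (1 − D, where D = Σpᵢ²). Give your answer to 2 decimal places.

0.89

Total N = 38+39+31+35+24+35+32+27+40 = 301, so the proportions are 0.1262, 0.1296, 0.103, 0.1163, 0.0797, 0.1163, 0.1063, 0.0897, 0.1329 (working shown to 4 dp, full precision carried).
D = 0.1262² + 0.1296² + 0.103² + 0.1163² + 0.0797² + 0.1163² + 0.1063² + 0.0897² + 0.1329² = 0.0159 + 0.0168 + 0.0106 + 0.0135 + 0.0064 + 0.0135 + 0.0113 + 0.0080 + 0.0177 = 0.1137.
So 1 − D = 0.8863, i.e. 0.89 to 2 decimal places.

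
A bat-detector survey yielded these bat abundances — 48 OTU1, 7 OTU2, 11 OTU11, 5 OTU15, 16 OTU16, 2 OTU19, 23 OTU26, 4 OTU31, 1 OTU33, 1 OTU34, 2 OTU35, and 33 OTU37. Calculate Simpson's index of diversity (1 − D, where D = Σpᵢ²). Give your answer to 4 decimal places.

0.8121

Total N = 48+7+11+5+16+2+23+4+1+1+2+33 = 153, so the proportions are 0.313725, 0.045752, 0.071895, 0.03268, 0.104575, 0.013072, 0.150327, 0.026144, 0.006536, 0.006536, 0.013072, 0.215686 (working shown to 6 dp, full precision carried).
D = 0.313725² + 0.045752² + 0.071895² + 0.03268² + 0.104575² + 0.013072² + 0.150327² + 0.026144² + 0.006536² + 0.006536² + 0.013072² + 0.215686² = 0.098424 + 0.002093 + 0.005169 + 0.001068 + 0.010936 + 0.000171 + 0.022598 + 0.000683 + 0.000043 + 0.000043 + 0.000171 + 0.046521 = 0.187919.
So 1 − D = 0.812081, i.e. 0.8121 to 4 decimal places.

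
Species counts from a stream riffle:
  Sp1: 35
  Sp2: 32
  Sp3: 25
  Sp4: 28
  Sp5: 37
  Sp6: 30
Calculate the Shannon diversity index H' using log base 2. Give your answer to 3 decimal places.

Total N = 35+32+25+28+37+30 = 187, so the proportions are 0.18717, 0.17112, 0.13369, 0.14973, 0.19786, 0.16043 (working shown to 5 dp, full precision carried).
Each pᵢ log₂ pᵢ term: 0.18717×(-2.41761)=-0.45249, 0.17112×(-2.54689)=-0.43583, 0.13369×(-2.90304)=-0.38811, 0.14973×(-2.73954)=-0.41020, 0.19786×(-2.33744)=-0.46249, 0.16043×(-2.64000)=-0.42353.
Sum = -2.57265, so H' = 2.573.

2.573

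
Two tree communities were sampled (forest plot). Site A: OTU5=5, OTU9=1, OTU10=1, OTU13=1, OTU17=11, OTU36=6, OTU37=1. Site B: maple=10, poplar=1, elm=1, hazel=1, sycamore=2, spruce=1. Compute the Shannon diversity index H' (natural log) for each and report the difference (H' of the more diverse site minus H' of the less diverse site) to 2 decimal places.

0.27

Site A: N=26, proportions 0.1923, 0.0385, 0.0385, 0.0385, 0.4231, 0.2308, 0.0385, giving H' = 1.5206 (working shown to 4 dp, full precision carried).
Site B: N=16, proportions 0.625, 0.0625, 0.0625, 0.0625, 0.125, 0.0625, giving H' = 1.2468.
Difference = |1.5206 − 1.2468| = 0.2738, i.e. 0.27 to 2 decimal places.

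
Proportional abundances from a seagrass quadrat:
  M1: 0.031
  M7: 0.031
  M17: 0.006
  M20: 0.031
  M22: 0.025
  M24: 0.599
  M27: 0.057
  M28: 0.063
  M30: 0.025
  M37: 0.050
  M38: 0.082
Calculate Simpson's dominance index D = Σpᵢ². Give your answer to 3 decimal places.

D = 0.031² + 0.031² + 0.006² + 0.031² + 0.025² + 0.599² + 0.057² + 0.063² + 0.025² + 0.05² + 0.082² = 0.00096 + 0.00096 + 0.00004 + 0.00096 + 0.00063 + 0.35880 + 0.00325 + 0.00397 + 0.00063 + 0.00250 + 0.00672 = 0.37941 (working shown to 5 dp, full precision carried).
To 3 decimal places, D = 0.379.

0.379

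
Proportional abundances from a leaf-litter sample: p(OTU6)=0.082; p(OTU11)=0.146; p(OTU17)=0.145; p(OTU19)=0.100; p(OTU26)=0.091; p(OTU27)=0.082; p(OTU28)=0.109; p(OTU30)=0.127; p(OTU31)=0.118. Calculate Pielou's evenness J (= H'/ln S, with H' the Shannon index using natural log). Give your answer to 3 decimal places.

H' = −Σ pᵢ ln pᵢ = −((-0.20508) + (-0.28093) + (-0.28000) + (-0.23026) + (-0.21812) + (-0.20508) + (-0.24159) + (-0.26207) + (-0.25217)) = 2.17531 (working shown to 5 dp, full precision carried).
With S = 9 species, ln S = 2.19722, so J = 2.17531/2.19722 = 0.99002, i.e. 0.990 to 3 decimal places.

0.990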